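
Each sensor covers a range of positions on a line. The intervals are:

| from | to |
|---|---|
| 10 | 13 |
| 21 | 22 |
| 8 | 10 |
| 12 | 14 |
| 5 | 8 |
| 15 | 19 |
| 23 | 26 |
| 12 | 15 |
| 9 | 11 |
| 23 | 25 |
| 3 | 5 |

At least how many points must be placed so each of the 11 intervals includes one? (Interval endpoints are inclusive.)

Process intervals by earliest right end; each time one isn't hit yet, stab at its right endpoint.
Sorted: [3,5] [5,8] [8,10] [9,11] [10,13] [12,14] [12,15] [15,19] [21,22] [23,25] [23,26]
{[3,5],[5,8]} hit by 5; {[8,10],[9,11],[10,13]} hit by 10; {[12,14],[12,15]} hit by 14; {[15,19]} hit by 19; {[21,22]} hit by 22; {[23,25],[23,26]} hit by 25.
Points: 5, 10, 14, 19, 22, 25 (6 total).

6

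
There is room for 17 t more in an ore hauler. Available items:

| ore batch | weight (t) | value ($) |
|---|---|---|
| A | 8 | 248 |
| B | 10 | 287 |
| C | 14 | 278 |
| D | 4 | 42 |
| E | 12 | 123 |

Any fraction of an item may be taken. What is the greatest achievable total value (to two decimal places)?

Order: A (248/8=31.00) > B (287/10=28.70) > C (278/14=19.86) > D (42/4=10.50) > E (123/12=10.25)
Fill: take A (8 @ 248) → take 9/10 of B → 258.30; 17/17 used.
Total value = 506.30

506.30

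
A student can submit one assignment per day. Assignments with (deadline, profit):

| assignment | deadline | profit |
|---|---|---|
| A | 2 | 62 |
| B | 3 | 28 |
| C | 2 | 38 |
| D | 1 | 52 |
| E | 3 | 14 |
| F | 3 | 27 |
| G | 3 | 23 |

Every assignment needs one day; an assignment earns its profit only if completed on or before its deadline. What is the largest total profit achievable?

Profit order: A=62 D=52 C=38 B=28 F=27 G=23 E=14
Assign: A→slot 2, D→slot 1, C skipped, B→slot 3, F skipped, G skipped, E skipped.
Slots: [1:D] [2:A] [3:B]
Profit = 52 + 62 + 28 = 142

142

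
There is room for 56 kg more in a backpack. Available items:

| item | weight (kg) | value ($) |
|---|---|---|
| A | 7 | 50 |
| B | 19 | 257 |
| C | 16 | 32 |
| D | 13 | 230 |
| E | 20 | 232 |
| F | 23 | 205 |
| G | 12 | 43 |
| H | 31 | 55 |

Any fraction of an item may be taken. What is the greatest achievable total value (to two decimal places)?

Ratios (sorted): D 17.69, B 13.53, E 11.60, F 8.91, A 7.14, G 3.58, C 2.00, H 1.77
take D (13 @ 230); take B (19 @ 257); take E (20 @ 232); take 4/23 of F → 35.65. Capacity used 56/56.
Total value = 754.65

754.65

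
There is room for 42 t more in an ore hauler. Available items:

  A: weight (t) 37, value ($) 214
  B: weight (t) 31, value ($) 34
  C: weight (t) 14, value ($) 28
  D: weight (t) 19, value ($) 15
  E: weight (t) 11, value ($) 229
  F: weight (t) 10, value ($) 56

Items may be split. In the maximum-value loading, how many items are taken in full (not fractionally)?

1

Greedy by value/weight ratio, highest first.
Order: E (229/11=20.82) > A (214/37=5.78) > F (56/10=5.60) > C (28/14=2.00) > B (34/31=1.10) > D (15/19=0.79)
Fill: take E (11 @ 229) → take 31/37 of A → 179.30; 42/42 used.
1 item(s) taken whole; one partial (take 31/37 of A).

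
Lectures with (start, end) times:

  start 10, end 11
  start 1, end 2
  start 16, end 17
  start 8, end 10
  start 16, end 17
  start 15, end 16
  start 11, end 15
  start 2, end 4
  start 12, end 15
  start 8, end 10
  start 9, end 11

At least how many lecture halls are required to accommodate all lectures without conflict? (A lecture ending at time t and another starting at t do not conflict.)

3

The answer is the maximum number of intervals overlapping at any instant.
starts: [1, 2, 8, 8, 9, 10, 11, 12, 15, 16, 16]
ends:   [2, 4, 10, 10, 11, 11, 15, 15, 16, 17, 17]
s1→1 e2→0 s2→1 e4→0 s8→1 s8→2 s9→3  — peak 3.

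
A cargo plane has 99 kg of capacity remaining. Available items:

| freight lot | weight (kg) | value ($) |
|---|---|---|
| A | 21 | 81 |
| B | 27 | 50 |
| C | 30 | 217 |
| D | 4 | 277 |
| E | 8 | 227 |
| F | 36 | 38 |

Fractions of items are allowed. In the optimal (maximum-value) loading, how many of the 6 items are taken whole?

5

Greedy by value/weight ratio, highest first.
Ratios (sorted): D 69.25, E 28.38, C 7.23, A 3.86, B 1.85, F 1.06
take D (4 @ 277); take E (8 @ 227); take C (30 @ 217); take A (21 @ 81); take B (27 @ 50); take 9/36 of F → 9.50. Capacity used 99/99.
5 item(s) taken whole; one partial (take 9/36 of F).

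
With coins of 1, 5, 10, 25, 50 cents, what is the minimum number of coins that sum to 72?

5

72 = 1×50 + 2×10 + 2×1
Total coins = 1 + 2 + 2 = 5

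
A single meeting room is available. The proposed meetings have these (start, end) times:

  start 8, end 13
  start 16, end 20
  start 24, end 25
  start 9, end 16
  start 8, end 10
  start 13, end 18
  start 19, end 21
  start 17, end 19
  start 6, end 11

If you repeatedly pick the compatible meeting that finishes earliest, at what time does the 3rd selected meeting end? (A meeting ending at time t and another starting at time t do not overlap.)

Sorted by end: (8,10)  (6,11)  (8,13)  (9,16)  (13,18)  (17,19)  (16,20)  (19,21)  (24,25)
take (8,10); skip (6,11); take (13,18); take (19,21); take (24,25).
Selected: (8,10) (13,18) (19,21) (24,25)

21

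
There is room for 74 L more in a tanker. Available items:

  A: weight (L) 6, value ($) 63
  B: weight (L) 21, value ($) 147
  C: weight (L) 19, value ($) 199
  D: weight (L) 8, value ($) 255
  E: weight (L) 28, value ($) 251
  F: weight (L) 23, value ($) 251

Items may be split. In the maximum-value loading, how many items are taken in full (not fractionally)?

Sort by value per unit weight and fill in that order.
Ratios (sorted): D 31.88, F 10.91, A 10.50, C 10.47, E 8.96, B 7.00
take D (8 @ 255); take F (23 @ 251); take A (6 @ 63); take C (19 @ 199); take 18/28 of E → 161.36. Capacity used 74/74.
4 item(s) taken whole; one partial (take 18/28 of E).

4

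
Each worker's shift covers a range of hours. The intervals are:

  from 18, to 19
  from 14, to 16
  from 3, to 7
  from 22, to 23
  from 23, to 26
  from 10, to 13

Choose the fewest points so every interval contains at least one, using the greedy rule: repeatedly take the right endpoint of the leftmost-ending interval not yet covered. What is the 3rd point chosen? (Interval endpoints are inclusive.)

Process intervals by earliest right end; each time one isn't hit yet, stab at its right endpoint.
By right end: [3,7]  [10,13]  [14,16]  [18,19]  [22,23]  [23,26]
[3,7] uncovered → point at 7; [10,13] uncovered → point at 13; [14,16] uncovered → point at 16; [18,19] uncovered → point at 19; [22,23] uncovered → point at 23.
Points: 7, 13, 16, 19, 23 (5 total).

16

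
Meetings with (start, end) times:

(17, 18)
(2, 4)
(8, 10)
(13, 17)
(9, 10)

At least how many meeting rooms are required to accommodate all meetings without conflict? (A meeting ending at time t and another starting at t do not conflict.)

2

Events (time:±→running): 2:+→1 4:-→0 8:+→1 9:+→2 … peak 2.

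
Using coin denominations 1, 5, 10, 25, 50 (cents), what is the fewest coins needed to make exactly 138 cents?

Use the largest denomination that fits, subtract, and repeat.
138 = 2×50 + 1×25 + 1×10 + 3×1
Total coins = 2 + 1 + 1 + 3 = 7

7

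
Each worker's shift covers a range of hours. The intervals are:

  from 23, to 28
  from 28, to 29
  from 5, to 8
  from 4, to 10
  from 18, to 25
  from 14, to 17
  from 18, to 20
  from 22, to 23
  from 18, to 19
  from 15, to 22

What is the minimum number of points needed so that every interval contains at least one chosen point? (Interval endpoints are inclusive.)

5

Process intervals by earliest right end; each time one isn't hit yet, stab at its right endpoint.
Sorted: [5,8] [4,10] [14,17] [18,19] [18,20] [15,22] [22,23] [18,25] [23,28] [28,29]
{[5,8],[4,10]} hit by 8; {[14,17]} hit by 17; {[18,19],[18,20],[15,22]} hit by 19; {[22,23],[18,25],[23,28]} hit by 23; {[28,29]} hit by 29.
Points: 8, 17, 19, 23, 29 (5 total).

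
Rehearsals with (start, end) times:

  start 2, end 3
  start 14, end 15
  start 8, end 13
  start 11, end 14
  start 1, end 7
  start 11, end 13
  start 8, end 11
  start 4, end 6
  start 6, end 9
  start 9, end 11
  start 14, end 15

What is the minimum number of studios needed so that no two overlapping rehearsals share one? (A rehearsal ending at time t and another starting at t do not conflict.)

The answer is the maximum number of intervals overlapping at any instant.
Events (time:±→running): 1:+→1 2:+→2 3:-→1 4:+→2 6:-→1 6:+→2 7:-→1 8:+→2 8:+→3 … peak 3.

3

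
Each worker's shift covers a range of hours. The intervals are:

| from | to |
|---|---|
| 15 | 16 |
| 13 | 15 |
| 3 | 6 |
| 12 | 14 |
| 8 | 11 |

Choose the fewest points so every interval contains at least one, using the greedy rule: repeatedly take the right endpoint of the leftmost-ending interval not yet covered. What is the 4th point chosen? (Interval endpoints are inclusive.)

Sorted: [3,6] [8,11] [12,14] [13,15] [15,16]
{[3,6]} hit by 6; {[8,11]} hit by 11; {[12,14],[13,15]} hit by 14; {[15,16]} hit by 16.
Points: 6, 11, 14, 16 (4 total).

16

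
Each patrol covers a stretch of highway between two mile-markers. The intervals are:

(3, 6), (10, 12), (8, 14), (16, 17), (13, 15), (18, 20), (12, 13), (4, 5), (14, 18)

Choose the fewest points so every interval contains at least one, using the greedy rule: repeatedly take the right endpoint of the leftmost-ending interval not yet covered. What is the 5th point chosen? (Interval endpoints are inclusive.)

20

Sorted: [4,5] [3,6] [10,12] [12,13] [8,14] [13,15] [16,17] [14,18] [18,20]
{[4,5],[3,6]} hit by 5; {[10,12],[12,13],[8,14]} hit by 12; {[13,15]} hit by 15; {[16,17],[14,18]} hit by 17; {[18,20]} hit by 20.
Points: 5, 12, 15, 17, 20 (5 total).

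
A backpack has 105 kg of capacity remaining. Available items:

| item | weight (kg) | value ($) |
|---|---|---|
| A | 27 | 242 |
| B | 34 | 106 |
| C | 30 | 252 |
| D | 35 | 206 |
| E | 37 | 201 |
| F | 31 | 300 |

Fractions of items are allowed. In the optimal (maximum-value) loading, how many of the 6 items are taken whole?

3

Ratios (sorted): F 9.68, A 8.96, C 8.40, D 5.89, E 5.43, B 3.12
take F (31 @ 300); take A (27 @ 242); take C (30 @ 252); take 17/35 of D → 100.06. Capacity used 105/105.
3 item(s) taken whole; one partial (take 17/35 of D).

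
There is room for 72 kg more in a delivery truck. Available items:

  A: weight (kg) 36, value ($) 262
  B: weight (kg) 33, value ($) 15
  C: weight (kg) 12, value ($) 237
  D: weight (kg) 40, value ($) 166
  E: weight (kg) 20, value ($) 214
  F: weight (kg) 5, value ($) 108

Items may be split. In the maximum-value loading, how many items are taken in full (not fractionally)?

3

Ratios (sorted): F 21.60, C 19.75, E 10.70, A 7.28, D 4.15, B 0.45
take F (5 @ 108); take C (12 @ 237); take E (20 @ 214); take 35/36 of A → 254.72. Capacity used 72/72.
3 item(s) taken whole; one partial (take 35/36 of A).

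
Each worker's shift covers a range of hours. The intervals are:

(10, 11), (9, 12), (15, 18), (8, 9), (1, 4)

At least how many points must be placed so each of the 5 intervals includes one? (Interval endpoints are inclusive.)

Sort by right endpoint; whenever an interval is uncovered, place a point at its right end.
Sorted: [1,4] [8,9] [10,11] [9,12] [15,18]
{[1,4]} hit by 4; {[8,9]} hit by 9; {[10,11],[9,12]} hit by 11; {[15,18]} hit by 18.
Points: 4, 9, 11, 18 (4 total).

4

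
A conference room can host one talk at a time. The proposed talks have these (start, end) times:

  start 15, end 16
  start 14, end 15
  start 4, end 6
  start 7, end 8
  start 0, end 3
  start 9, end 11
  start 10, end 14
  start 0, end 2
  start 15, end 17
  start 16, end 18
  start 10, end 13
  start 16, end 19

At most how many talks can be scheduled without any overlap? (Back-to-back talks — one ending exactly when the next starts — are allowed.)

7

Sort by end time and greedily take each interval whose start is ≥ the last chosen end.
Sorted by end: (0,2)  (0,3)  (4,6)  (7,8)  (9,11)  (10,13)  (10,14)  (14,15)  (15,16)  (15,17)  (16,18)  (16,19)
take (0,2); skip (0,3); take (4,6); take (7,8); take (9,11); skip (10,13); skip (10,14); take (14,15); take (15,16); skip (15,17); take (16,18); skip (16,19).
Selected 7 talks.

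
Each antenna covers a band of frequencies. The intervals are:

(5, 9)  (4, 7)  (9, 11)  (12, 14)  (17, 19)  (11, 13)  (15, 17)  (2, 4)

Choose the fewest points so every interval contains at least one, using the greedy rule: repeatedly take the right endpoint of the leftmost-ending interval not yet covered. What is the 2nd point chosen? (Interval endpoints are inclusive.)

9

Sorted: [2,4] [4,7] [5,9] [9,11] [11,13] [12,14] [15,17] [17,19]
{[2,4],[4,7]} hit by 4; {[5,9],[9,11]} hit by 9; {[11,13],[12,14]} hit by 13; {[15,17],[17,19]} hit by 17.
Points: 4, 9, 13, 17 (4 total).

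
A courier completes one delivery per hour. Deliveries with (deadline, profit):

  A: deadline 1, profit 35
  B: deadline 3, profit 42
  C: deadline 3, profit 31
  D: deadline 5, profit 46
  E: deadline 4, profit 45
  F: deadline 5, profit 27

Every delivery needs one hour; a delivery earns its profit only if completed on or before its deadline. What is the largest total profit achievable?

199

By profit: D(d5,46), E(d4,45), B(d3,42), A(d1,35), C(d3,31), F(d5,27)
D→slot 5; E→slot 4; B→slot 3; A→slot 1; C→slot 2; F skipped.
Profit = 35 + 31 + 42 + 45 + 46 = 199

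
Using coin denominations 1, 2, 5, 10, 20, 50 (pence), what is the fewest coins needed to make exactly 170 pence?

170 − 3×50→20 − 1×20→0
Total coins = 3 + 1 = 4

4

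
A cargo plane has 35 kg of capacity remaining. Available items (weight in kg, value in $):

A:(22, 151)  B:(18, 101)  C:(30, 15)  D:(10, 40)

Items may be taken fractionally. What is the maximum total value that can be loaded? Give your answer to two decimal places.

223.94

Ratios (sorted): A 6.86, B 5.61, D 4.00, C 0.50
take A (22 @ 151); take 13/18 of B → 72.94. Capacity used 35/35.
Total value = 223.94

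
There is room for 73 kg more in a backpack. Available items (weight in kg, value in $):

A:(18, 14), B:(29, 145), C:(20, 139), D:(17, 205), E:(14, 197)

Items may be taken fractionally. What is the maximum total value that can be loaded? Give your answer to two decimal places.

Sort by value per unit weight and fill in that order.
Ratios (sorted): E 14.07, D 12.06, C 6.95, B 5.00, A 0.78
take E (14 @ 197); take D (17 @ 205); take C (20 @ 139); take 22/29 of B → 110.00. Capacity used 73/73.
Total value = 651.00

651.00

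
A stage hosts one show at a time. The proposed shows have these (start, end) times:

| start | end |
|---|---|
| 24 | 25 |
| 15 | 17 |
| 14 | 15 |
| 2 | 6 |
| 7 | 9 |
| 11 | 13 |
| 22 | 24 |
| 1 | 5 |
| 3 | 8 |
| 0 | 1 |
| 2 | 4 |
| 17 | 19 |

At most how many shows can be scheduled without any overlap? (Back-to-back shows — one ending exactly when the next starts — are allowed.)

Order by finish time; keep every interval that doesn't clash with the previous kept one.
Sorted by end: (0,1)  (2,4)  (1,5)  (2,6)  (3,8)  (7,9)  (11,13)  (14,15)  (15,17)  (17,19)  (22,24)  (24,25)
take (0,1); take (2,4); skip (2,6); take (7,9); take (11,13); take (14,15); take (15,17); take (17,19); take (22,24); take (24,25).
Selected 9 shows.

9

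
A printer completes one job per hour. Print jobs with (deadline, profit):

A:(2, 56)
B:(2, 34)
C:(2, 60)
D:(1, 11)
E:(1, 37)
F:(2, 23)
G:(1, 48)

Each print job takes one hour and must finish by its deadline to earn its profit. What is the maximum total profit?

116

Sort by profit descending; place each in the latest free slot ≤ its deadline.
By profit: C(d2,60), A(d2,56), G(d1,48), E(d1,37), B(d2,34), F(d2,23), D(d1,11)
C→slot 2; A→slot 1; G skipped; E skipped; B skipped; F skipped; D skipped.
Profit = 56 + 60 = 116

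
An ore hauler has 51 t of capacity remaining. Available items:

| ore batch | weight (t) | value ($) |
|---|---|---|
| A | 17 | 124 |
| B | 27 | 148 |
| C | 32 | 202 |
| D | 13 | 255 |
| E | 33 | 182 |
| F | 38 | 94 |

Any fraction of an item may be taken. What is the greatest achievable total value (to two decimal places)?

511.56

Sort by value per unit weight and fill in that order.
Ratios (sorted): D 19.62, A 7.29, C 6.31, E 5.52, B 5.48, F 2.47
take D (13 @ 255); take A (17 @ 124); take 21/32 of C → 132.56. Capacity used 51/51.
Total value = 511.56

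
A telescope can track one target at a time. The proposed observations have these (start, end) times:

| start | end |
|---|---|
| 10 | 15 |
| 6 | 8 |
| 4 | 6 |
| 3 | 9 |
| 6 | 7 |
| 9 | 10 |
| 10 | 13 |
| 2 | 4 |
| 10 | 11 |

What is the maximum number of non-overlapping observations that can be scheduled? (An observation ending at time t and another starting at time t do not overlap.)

5

By end time: (2,4), (4,6), (6,7), (6,8), (3,9), (9,10), (10,11), (10,13), (10,15).
Pick (2,4); next start ≥ 4 → (4,6); next start ≥ 6 → (6,7); next start ≥ 7 → (9,10); next start ≥ 10 → (10,11).
Selected 5 observations.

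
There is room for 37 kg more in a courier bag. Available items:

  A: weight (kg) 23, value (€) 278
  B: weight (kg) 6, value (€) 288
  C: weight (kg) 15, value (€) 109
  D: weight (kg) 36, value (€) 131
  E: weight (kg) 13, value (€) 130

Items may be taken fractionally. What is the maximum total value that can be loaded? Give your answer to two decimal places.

Order: B (288/6=48.00) > A (278/23=12.09) > E (130/13=10.00) > C (109/15=7.27) > D (131/36=3.64)
Fill: take B (6 @ 288) → take A (23 @ 278) → take 8/13 of E → 80.00; 37/37 used.
Total value = 646.00

646.00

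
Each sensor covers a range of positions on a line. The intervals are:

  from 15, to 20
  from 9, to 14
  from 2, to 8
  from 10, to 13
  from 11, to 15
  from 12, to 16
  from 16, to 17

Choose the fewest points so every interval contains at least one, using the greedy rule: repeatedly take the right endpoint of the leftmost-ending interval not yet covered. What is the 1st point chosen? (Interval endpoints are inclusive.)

Sort by right endpoint; whenever an interval is uncovered, place a point at its right end.
By right end: [2,8]  [10,13]  [9,14]  [11,15]  [12,16]  [16,17]  [15,20]
[2,8] uncovered → point at 8; [10,13] uncovered → point at 13; [16,17] uncovered → point at 17.
Points: 8, 13, 17 (3 total).

8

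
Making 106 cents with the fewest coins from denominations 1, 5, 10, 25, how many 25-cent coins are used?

Greedy: take as many of the largest coin as possible, then repeat with the remainder.
106 − 4×25→6 − 1×5→1 − 1×1→0
Count of 25: 4

4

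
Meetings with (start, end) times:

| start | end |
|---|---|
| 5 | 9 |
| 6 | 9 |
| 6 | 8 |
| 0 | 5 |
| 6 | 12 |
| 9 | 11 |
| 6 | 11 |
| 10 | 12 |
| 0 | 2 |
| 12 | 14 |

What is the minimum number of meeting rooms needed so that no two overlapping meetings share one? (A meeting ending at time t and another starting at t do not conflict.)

5

Events (time:±→running): 0:+→1 0:+→2 2:-→1 5:-→0 5:+→1 6:+→2 6:+→3 6:+→4 6:+→5 … peak 5.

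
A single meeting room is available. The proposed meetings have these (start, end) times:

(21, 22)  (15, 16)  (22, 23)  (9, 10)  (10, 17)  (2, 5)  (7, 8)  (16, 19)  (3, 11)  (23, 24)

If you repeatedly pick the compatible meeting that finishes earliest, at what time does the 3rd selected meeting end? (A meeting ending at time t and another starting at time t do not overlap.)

10

Greedy by earliest finish: after sorting by end time, pick each interval compatible with the last pick.
Sorted by end: (2,5)  (7,8)  (9,10)  (3,11)  (15,16)  (10,17)  (16,19)  (21,22)  (22,23)  (23,24)
take (2,5); take (7,8); take (9,10); take (15,16); take (16,19); take (21,22); take (22,23); take (23,24).
Selected: (2,5) (7,8) (9,10) (15,16) (16,19) (21,22) (22,23) (23,24)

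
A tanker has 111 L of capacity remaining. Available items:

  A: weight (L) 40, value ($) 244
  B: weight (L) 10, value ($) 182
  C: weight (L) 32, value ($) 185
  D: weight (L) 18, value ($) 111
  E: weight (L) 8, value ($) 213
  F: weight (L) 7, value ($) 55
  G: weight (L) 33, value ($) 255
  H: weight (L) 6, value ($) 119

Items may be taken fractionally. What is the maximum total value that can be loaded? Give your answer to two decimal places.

Ratios (sorted): E 26.62, H 19.83, B 18.20, F 7.86, G 7.73, D 6.17, A 6.10, C 5.78
take E (8 @ 213); take H (6 @ 119); take B (10 @ 182); take F (7 @ 55); take G (33 @ 255); take D (18 @ 111); take 29/40 of A → 176.90. Capacity used 111/111.
Total value = 1111.90

1111.90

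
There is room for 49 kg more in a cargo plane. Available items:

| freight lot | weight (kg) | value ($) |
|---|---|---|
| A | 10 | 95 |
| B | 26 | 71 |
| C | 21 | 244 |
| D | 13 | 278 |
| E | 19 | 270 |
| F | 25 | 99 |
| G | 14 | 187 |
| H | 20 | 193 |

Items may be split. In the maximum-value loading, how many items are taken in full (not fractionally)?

Order: D (278/13=21.38) > E (270/19=14.21) > G (187/14=13.36) > C (244/21=11.62) > H (193/20=9.65) > A (95/10=9.50) > F (99/25=3.96) > B (71/26=2.73)
Fill: take D (13 @ 278) → take E (19 @ 270) → take G (14 @ 187) → take 3/21 of C → 34.86; 49/49 used.
3 item(s) taken whole; one partial (take 3/21 of C).

3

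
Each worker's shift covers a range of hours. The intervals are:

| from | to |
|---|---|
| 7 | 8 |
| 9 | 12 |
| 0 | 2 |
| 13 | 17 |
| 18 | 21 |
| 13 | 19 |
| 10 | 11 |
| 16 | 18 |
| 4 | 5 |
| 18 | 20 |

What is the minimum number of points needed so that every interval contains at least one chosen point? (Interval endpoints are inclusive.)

6

By right end: [0,2]  [4,5]  [7,8]  [10,11]  [9,12]  [13,17]  [16,18]  [13,19]  [18,20]  [18,21]
[0,2] uncovered → point at 2; [4,5] uncovered → point at 5; [7,8] uncovered → point at 8; [10,11] uncovered → point at 11; [13,17] uncovered → point at 17; [18,20] uncovered → point at 20.
Points: 2, 5, 8, 11, 17, 20 (6 total).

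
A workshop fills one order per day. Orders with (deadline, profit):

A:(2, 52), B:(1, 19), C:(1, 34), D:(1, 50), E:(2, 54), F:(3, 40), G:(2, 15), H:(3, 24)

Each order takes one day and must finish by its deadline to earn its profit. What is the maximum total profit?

Sort by profit descending; place each in the latest free slot ≤ its deadline.
By profit: E(d2,54), A(d2,52), D(d1,50), F(d3,40), C(d1,34), H(d3,24), B(d1,19), G(d2,15)
E→slot 2; A→slot 1; D skipped; F→slot 3; C skipped; H skipped; B skipped; G skipped.
Profit = 52 + 54 + 40 = 146

146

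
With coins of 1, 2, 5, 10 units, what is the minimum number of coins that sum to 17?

17 − 1×10→7 − 1×5→2 − 1×2→0
Total coins = 1 + 1 + 1 = 3

3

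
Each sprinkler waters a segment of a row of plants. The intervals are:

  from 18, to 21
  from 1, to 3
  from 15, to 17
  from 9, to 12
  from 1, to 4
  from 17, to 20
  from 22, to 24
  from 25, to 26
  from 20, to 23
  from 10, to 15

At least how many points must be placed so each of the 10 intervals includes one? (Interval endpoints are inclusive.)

Sorted: [1,3] [1,4] [9,12] [10,15] [15,17] [17,20] [18,21] [20,23] [22,24] [25,26]
{[1,3],[1,4]} hit by 3; {[9,12],[10,15]} hit by 12; {[15,17],[17,20]} hit by 17; {[18,21],[20,23]} hit by 21; {[22,24]} hit by 24; {[25,26]} hit by 26.
Points: 3, 12, 17, 21, 24, 26 (6 total).

6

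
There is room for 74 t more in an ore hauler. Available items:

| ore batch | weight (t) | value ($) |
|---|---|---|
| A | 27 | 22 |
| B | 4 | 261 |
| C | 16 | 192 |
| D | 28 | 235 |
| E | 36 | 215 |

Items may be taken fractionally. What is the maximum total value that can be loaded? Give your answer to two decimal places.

843.28

Order: B (261/4=65.25) > C (192/16=12.00) > D (235/28=8.39) > E (215/36=5.97) > A (22/27=0.81)
Fill: take B (4 @ 261) → take C (16 @ 192) → take D (28 @ 235) → take 26/36 of E → 155.28; 74/74 used.
Total value = 843.28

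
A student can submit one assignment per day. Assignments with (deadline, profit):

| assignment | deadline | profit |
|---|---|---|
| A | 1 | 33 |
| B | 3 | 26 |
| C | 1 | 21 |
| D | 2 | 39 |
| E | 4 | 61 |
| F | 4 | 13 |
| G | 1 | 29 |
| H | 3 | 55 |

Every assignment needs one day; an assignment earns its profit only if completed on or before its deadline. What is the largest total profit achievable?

188

Sort by profit descending; place each in the latest free slot ≤ its deadline.
By profit: E(d4,61), H(d3,55), D(d2,39), A(d1,33), G(d1,29), B(d3,26), C(d1,21), F(d4,13)
E→slot 4; H→slot 3; D→slot 2; A→slot 1; G skipped; B skipped; C skipped; F skipped.
Profit = 33 + 39 + 55 + 61 = 188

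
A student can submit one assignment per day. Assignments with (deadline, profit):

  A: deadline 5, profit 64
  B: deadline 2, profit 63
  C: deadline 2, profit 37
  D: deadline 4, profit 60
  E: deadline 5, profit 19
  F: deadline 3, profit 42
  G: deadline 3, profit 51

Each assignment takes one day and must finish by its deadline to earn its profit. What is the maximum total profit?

280

By profit: A(d5,64), B(d2,63), D(d4,60), G(d3,51), F(d3,42), C(d2,37), E(d5,19)
A→slot 5; B→slot 2; D→slot 4; G→slot 3; F→slot 1; C skipped; E skipped.
Profit = 42 + 63 + 51 + 60 + 64 = 280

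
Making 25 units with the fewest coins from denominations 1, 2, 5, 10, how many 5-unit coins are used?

1

Use the largest denomination that fits, subtract, and repeat.
25 = 2×10 + 1×5
Count of 5: 1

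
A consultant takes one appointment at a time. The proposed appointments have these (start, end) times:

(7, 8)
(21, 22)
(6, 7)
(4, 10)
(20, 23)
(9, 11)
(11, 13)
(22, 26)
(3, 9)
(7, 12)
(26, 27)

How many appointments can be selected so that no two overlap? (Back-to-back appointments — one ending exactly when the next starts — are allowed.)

7

Greedy by earliest finish: after sorting by end time, pick each interval compatible with the last pick.
Sorted by end: (6,7)  (7,8)  (3,9)  (4,10)  (9,11)  (7,12)  (11,13)  (21,22)  (20,23)  (22,26)  (26,27)
take (6,7); take (7,8); skip (4,10); take (9,11); take (11,13); take (21,22); take (22,26); take (26,27).
Selected 7 appointments.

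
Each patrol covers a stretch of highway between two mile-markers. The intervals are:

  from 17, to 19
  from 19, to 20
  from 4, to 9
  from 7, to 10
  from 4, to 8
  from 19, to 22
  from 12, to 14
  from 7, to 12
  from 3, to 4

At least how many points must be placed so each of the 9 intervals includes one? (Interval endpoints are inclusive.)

By right end: [3,4]  [4,8]  [4,9]  [7,10]  [7,12]  [12,14]  [17,19]  [19,20]  [19,22]
[3,4] uncovered → point at 4; [7,10] uncovered → point at 10; [12,14] uncovered → point at 14; [17,19] uncovered → point at 19.
Points: 4, 10, 14, 19 (4 total).

4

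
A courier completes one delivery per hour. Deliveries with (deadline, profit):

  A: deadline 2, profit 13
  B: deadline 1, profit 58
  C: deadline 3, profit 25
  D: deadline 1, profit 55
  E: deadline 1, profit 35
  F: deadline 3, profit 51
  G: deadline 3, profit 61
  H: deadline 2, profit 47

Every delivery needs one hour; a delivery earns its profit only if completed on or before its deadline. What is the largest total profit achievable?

By profit: G(d3,61), B(d1,58), D(d1,55), F(d3,51), H(d2,47), E(d1,35), C(d3,25), A(d2,13)
G→slot 3; B→slot 1; D skipped; F→slot 2; H skipped; E skipped; C skipped; A skipped.
Profit = 58 + 51 + 61 = 170

170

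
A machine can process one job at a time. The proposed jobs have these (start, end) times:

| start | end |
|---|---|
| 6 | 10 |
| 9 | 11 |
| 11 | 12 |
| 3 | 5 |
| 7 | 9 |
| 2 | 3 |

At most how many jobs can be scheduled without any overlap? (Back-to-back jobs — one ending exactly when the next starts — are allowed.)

5

Sort by end time and greedily take each interval whose start is ≥ the last chosen end.
By end time: (2,3), (3,5), (7,9), (6,10), (9,11), (11,12).
Pick (2,3); next start ≥ 3 → (3,5); next start ≥ 5 → (7,9); next start ≥ 9 → (9,11); next start ≥ 11 → (11,12).
Selected 5 jobs.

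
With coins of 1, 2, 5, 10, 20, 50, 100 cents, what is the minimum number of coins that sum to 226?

Greedy: take as many of the largest coin as possible, then repeat with the remainder.
226 = 2×100 + 1×20 + 1×5 + 1×1
Total coins = 2 + 1 + 1 + 1 = 5

5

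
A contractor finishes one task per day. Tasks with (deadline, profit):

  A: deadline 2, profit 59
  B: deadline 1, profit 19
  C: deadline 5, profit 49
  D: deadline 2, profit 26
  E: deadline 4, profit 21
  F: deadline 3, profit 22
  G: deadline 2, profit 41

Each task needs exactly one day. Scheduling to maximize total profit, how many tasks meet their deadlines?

Profit order: A=59 C=49 G=41 D=26 F=22 E=21 B=19
Assign: A→slot 2, C→slot 5, G→slot 1, D skipped, F→slot 3, E→slot 4, B skipped.
Slots: [1:G] [2:A] [3:F] [4:E] [5:C]
5 of 7 scheduled.

5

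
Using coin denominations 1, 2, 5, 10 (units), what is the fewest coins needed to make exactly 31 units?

Use the largest denomination that fits, subtract, and repeat.
31 = 3×10 + 1×1
Total coins = 3 + 1 = 4

4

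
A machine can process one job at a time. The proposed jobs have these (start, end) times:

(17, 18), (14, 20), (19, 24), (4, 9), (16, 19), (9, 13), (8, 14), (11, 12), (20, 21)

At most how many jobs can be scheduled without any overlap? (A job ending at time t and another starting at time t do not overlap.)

4

By end time: (4,9), (11,12), (9,13), (8,14), (17,18), (16,19), (14,20), (20,21), (19,24).
Pick (4,9); next start ≥ 9 → (11,12); next start ≥ 12 → (17,18); next start ≥ 18 → (20,21).
Selected 4 jobs.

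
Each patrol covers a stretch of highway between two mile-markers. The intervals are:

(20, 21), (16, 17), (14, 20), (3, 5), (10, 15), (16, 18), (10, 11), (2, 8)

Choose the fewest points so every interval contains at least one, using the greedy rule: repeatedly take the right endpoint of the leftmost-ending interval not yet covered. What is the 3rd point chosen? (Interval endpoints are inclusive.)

17

Sorted: [3,5] [2,8] [10,11] [10,15] [16,17] [16,18] [14,20] [20,21]
{[3,5],[2,8]} hit by 5; {[10,11],[10,15]} hit by 11; {[16,17],[16,18],[14,20]} hit by 17; {[20,21]} hit by 21.
Points: 5, 11, 17, 21 (4 total).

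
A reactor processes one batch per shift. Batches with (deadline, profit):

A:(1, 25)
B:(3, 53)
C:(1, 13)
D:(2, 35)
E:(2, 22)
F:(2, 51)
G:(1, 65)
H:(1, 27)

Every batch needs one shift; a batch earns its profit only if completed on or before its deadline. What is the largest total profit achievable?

By profit: G(d1,65), B(d3,53), F(d2,51), D(d2,35), H(d1,27), A(d1,25), E(d2,22), C(d1,13)
G→slot 1; B→slot 3; F→slot 2; D skipped; H skipped; A skipped; E skipped; C skipped.
Profit = 65 + 51 + 53 = 169

169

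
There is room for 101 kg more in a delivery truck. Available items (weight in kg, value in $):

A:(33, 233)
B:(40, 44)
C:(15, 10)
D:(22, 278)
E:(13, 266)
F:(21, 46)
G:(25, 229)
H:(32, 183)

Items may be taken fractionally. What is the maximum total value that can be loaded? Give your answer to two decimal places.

1051.75

Ratios (sorted): E 20.46, D 12.64, G 9.16, A 7.06, H 5.72, F 2.19, B 1.10, C 0.67
take E (13 @ 266); take D (22 @ 278); take G (25 @ 229); take A (33 @ 233); take 8/32 of H → 45.75. Capacity used 101/101.
Total value = 1051.75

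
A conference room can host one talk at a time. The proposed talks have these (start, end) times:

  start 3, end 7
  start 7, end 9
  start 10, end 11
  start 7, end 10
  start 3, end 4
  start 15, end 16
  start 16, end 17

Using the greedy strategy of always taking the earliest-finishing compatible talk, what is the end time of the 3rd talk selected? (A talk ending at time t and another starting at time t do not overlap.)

Sorted by end: (3,4)  (3,7)  (7,9)  (7,10)  (10,11)  (15,16)  (16,17)
take (3,4); skip (3,7); take (7,9); skip (7,10); take (10,11); take (15,16); take (16,17).
Selected: (3,4) (7,9) (10,11) (15,16) (16,17)

11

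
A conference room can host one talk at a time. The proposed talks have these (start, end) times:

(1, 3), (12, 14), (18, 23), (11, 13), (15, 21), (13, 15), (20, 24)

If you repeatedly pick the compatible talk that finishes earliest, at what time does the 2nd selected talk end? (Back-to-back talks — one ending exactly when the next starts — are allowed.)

13

Sort by end time and greedily take each interval whose start is ≥ the last chosen end.
Sorted by end: (1,3)  (11,13)  (12,14)  (13,15)  (15,21)  (18,23)  (20,24)
take (1,3); take (11,13); skip (12,14); take (13,15); take (15,21).
Selected: (1,3) (11,13) (13,15) (15,21)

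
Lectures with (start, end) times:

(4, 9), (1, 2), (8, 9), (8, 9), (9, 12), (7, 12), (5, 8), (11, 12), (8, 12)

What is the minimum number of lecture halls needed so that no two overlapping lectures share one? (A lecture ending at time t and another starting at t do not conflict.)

Count concurrent intervals with a sweep; the peak is the room count.
Events (time:±→running): 1:+→1 2:-→0 4:+→1 5:+→2 7:+→3 8:-→2 8:+→3 8:+→4 8:+→5 … peak 5.

5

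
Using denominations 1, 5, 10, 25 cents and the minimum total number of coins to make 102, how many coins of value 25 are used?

4

Greedy: take as many of the largest coin as possible, then repeat with the remainder.
102 − 4×25→2 − 2×1→0
Count of 25: 4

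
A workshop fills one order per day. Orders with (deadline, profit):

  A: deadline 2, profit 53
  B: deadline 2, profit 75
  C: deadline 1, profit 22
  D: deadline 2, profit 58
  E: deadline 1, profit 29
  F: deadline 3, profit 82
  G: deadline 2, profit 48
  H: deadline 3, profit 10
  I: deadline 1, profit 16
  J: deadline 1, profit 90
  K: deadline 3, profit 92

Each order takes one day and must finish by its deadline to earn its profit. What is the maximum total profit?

264

Profit order: K=92 J=90 F=82 B=75 D=58 A=53 G=48 E=29 C=22 I=16 H=10
Assign: K→slot 3, J→slot 1, F→slot 2, B skipped, D skipped, A skipped, G skipped, E skipped, C skipped, I skipped, H skipped.
Slots: [1:J] [2:F] [3:K]
Profit = 90 + 82 + 92 = 264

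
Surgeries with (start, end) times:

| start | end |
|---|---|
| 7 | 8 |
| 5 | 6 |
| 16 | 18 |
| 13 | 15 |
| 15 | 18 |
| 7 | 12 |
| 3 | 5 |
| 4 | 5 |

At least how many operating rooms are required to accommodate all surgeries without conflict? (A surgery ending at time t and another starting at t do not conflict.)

Count concurrent intervals with a sweep; the peak is the room count.
Events (time:±→running): 3:+→1 4:+→2 … peak 2.

2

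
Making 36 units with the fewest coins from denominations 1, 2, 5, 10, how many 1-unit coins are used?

36 − 3×10→6 − 1×5→1 − 1×1→0
Count of 1: 1

1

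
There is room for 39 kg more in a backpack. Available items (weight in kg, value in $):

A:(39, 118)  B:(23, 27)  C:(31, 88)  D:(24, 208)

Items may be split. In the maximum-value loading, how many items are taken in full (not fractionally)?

1

Ratios (sorted): D 8.67, A 3.03, C 2.84, B 1.17
take D (24 @ 208); take 15/39 of A → 45.38. Capacity used 39/39.
1 item(s) taken whole; one partial (take 15/39 of A).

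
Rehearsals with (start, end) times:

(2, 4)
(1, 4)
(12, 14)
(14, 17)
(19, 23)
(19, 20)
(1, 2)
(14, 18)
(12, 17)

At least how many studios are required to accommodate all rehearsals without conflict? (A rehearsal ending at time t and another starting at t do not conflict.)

Events (time:±→running): 1:+→1 1:+→2 2:-→1 2:+→2 4:-→1 4:-→0 12:+→1 12:+→2 14:-→1 14:+→2 14:+→3 … peak 3.

3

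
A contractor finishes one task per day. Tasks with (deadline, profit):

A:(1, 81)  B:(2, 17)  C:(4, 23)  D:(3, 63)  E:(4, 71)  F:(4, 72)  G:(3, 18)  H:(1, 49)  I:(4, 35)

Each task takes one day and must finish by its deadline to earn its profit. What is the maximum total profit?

287

By profit: A(d1,81), F(d4,72), E(d4,71), D(d3,63), H(d1,49), I(d4,35), C(d4,23), G(d3,18), B(d2,17)
A→slot 1; F→slot 4; E→slot 3; D→slot 2; H skipped; I skipped; C skipped; G skipped; B skipped.
Profit = 81 + 63 + 71 + 72 = 287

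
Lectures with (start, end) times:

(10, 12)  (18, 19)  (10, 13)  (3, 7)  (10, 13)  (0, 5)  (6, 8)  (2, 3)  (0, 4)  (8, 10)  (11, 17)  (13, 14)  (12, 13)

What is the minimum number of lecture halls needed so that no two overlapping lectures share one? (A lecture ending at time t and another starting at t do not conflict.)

4

The answer is the maximum number of intervals overlapping at any instant.
Events (time:±→running): 0:+→1 0:+→2 2:+→3 3:-→2 3:+→3 4:-→2 5:-→1 6:+→2 7:-→1 8:-→0 8:+→1 10:-→0 10:+→1 10:+→2 10:+→3 11:+→4 … peak 4.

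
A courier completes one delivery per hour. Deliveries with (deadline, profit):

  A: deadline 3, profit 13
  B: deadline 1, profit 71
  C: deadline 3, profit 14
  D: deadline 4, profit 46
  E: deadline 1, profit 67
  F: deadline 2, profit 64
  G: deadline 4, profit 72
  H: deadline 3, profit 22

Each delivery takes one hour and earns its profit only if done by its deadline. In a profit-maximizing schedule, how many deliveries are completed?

By profit: G(d4,72), B(d1,71), E(d1,67), F(d2,64), D(d4,46), H(d3,22), C(d3,14), A(d3,13)
G→slot 4; B→slot 1; E skipped; F→slot 2; D→slot 3; H skipped; C skipped; A skipped.
4 of 8 scheduled.

4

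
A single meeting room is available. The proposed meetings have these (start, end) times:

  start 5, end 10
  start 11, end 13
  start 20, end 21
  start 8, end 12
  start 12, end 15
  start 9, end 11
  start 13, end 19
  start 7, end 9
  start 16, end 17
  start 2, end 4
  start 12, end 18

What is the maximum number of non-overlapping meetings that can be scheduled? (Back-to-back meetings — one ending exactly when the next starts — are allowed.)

Greedy by earliest finish: after sorting by end time, pick each interval compatible with the last pick.
Sorted by end: (2,4)  (7,9)  (5,10)  (9,11)  (8,12)  (11,13)  (12,15)  (16,17)  (12,18)  (13,19)  (20,21)
take (2,4); take (7,9); skip (5,10); take (9,11); take (11,13); take (16,17); take (20,21).
Selected 6 meetings.

6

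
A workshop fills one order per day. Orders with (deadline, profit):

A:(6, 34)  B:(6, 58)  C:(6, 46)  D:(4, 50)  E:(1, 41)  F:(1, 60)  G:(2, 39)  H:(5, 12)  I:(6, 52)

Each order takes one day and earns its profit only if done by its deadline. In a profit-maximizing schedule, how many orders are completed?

6

Take jobs in profit order; each goes to the latest open slot no later than its deadline.
Profit order: F=60 B=58 I=52 D=50 C=46 E=41 G=39 A=34 H=12
Assign: F→slot 1, B→slot 6, I→slot 5, D→slot 4, C→slot 3, E skipped, G→slot 2, A skipped, H skipped.
Slots: [1:F] [2:G] [3:C] [4:D] [5:I] [6:B]
6 of 9 scheduled.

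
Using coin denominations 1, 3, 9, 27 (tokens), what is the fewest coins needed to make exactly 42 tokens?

42 − 1×27→15 − 1×9→6 − 2×3→0
Total coins = 1 + 1 + 2 = 4

4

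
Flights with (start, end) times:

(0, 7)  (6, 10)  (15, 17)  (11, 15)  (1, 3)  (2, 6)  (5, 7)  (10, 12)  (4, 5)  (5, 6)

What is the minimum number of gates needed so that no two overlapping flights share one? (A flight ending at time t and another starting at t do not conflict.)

The answer is the maximum number of intervals overlapping at any instant.
starts: [0, 1, 2, 4, 5, 5, 6, 10, 11, 15]
ends:   [3, 5, 6, 6, 7, 7, 10, 12, 15, 17]
s0→1 s1→2 s2→3 e3→2 s4→3 e5→2 s5→3 s5→4  — peak 4.

4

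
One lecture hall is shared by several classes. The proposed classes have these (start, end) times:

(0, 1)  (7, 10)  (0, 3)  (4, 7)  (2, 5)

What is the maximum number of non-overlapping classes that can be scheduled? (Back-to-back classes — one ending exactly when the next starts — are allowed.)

Sort by end time and greedily take each interval whose start is ≥ the last chosen end.
Sorted by end: (0,1)  (0,3)  (2,5)  (4,7)  (7,10)
take (0,1); skip (0,3); take (2,5); skip (4,7); take (7,10).
Selected 3 classes.

3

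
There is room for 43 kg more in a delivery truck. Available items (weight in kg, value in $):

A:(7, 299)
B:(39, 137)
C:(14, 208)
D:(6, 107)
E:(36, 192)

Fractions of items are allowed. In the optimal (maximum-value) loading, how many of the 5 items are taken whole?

Ratios (sorted): A 42.71, D 17.83, C 14.86, E 5.33, B 3.51
take A (7 @ 299); take D (6 @ 107); take C (14 @ 208); take 16/36 of E → 85.33. Capacity used 43/43.
3 item(s) taken whole; one partial (take 16/36 of E).

3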